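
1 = 1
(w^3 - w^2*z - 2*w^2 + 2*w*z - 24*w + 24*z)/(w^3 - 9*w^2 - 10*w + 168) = (w - z)/(w - 7)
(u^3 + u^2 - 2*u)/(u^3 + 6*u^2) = (u^2 + u - 2)/(u*(u + 6))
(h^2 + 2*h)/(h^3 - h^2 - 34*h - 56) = h/(h^2 - 3*h - 28)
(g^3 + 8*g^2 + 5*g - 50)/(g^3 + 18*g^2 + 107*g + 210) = (g^2 + 3*g - 10)/(g^2 + 13*g + 42)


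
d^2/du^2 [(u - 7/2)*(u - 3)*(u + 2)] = 6*u - 9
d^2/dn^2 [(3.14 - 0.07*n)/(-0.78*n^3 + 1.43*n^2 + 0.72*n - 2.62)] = (0.255528*n^5 - 23.39298*n^4 + 56.402606*n^3 - 29.661996*n^2 + 20.677332*n - 26.520104)/(0.474552*n^9 - 2.610036*n^8 + 3.470922*n^7 + 6.676345*n^6 - 20.738016*n^5 + 5.020626*n^4 + 31.87476*n^3 - 25.373652*n^2 - 14.827104*n + 17.984728)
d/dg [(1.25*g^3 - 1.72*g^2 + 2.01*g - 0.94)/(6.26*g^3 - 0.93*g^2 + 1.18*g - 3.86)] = (-3.5527136788005e-15*g^5 + 9.6047*g^4 - 22.2152*g^3 + 3.0179*g^2 + 11.53*g - 6.6494)/(39.1876*g^6 - 11.6436*g^5 + 15.6385*g^4 - 50.522*g^3 + 8.572*g^2 - 9.1096*g + 14.8996)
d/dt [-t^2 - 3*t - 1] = -2*t - 3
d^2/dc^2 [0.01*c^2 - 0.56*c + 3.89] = 0.0200000000000000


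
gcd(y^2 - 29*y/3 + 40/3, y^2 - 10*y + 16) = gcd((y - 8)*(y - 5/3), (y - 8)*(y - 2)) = y - 8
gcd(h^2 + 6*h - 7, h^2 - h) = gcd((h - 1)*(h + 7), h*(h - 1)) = h - 1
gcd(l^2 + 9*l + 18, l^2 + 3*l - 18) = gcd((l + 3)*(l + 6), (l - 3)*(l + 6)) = l + 6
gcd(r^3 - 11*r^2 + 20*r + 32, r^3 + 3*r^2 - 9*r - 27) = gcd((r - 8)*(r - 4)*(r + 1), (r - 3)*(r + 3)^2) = 1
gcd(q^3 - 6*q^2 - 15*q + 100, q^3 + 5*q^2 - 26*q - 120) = q^2 - q - 20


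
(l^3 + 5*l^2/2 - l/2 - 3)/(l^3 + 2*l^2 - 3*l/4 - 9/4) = 2*(l + 2)/(2*l + 3)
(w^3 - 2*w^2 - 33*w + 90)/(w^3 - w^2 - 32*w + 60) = (w - 3)/(w - 2)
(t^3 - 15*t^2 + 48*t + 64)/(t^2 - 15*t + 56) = (t^2 - 7*t - 8)/(t - 7)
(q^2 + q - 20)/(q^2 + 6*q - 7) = (q^2 + q - 20)/(q^2 + 6*q - 7)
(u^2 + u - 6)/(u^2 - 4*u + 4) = (u + 3)/(u - 2)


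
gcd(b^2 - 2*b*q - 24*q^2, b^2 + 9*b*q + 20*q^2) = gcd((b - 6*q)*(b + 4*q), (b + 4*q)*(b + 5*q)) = b + 4*q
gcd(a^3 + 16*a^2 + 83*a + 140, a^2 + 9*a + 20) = a^2 + 9*a + 20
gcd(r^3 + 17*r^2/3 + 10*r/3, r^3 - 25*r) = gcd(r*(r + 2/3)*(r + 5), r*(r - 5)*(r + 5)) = r^2 + 5*r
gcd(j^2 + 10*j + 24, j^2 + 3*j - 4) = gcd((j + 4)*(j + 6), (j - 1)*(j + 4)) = j + 4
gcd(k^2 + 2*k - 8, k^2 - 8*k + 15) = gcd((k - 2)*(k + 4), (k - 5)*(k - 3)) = 1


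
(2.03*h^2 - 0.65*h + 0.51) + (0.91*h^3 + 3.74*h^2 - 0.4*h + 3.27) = 0.91*h^3 + 5.77*h^2 - 1.05*h + 3.78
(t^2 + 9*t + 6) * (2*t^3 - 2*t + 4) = 2*t^5 + 18*t^4 + 10*t^3 - 14*t^2 + 24*t + 24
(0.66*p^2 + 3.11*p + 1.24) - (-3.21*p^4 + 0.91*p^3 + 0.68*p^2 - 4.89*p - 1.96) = 3.21*p^4 - 0.91*p^3 - 0.02*p^2 + 8.0*p + 3.2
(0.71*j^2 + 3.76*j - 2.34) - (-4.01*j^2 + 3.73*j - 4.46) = 4.72*j^2 + 0.0299999999999998*j + 2.12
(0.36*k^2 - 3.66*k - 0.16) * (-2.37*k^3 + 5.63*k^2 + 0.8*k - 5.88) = -0.8532*k^5 + 10.701*k^4 - 19.9386*k^3 - 5.9456*k^2 + 21.3928*k + 0.9408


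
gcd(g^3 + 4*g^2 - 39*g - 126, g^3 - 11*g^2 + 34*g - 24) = g - 6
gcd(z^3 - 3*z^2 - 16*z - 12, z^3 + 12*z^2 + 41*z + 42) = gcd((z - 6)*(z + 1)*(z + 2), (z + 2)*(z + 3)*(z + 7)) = z + 2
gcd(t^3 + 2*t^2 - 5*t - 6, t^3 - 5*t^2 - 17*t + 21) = t + 3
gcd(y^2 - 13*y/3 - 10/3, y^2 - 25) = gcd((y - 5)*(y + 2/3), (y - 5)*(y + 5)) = y - 5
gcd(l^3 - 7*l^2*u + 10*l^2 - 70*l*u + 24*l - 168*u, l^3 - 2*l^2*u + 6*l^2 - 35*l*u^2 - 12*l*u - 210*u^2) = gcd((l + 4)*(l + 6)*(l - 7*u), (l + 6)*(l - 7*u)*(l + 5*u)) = -l^2 + 7*l*u - 6*l + 42*u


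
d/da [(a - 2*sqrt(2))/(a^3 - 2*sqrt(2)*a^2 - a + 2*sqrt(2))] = -2*a/(a^4 - 2*a^2 + 1)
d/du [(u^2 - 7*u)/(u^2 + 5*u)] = 12/(u^2 + 10*u + 25)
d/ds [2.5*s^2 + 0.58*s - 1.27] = 5.0*s + 0.58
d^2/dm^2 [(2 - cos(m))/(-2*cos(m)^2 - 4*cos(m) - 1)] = (-36*sin(m)^4*cos(m) + 40*sin(m)^4 - 52*sin(m)^2 - 64*cos(m) + 9*cos(3*m) + 2*cos(5*m) - 52)/(-2*sin(m)^2 + 4*cos(m) + 3)^3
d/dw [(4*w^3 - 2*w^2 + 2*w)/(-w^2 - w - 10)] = 4*(-w^4 - 2*w^3 - 29*w^2 + 10*w - 5)/(w^4 + 2*w^3 + 21*w^2 + 20*w + 100)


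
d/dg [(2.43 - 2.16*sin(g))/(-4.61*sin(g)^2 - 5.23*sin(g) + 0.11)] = (-9.9576*sin(g)^2 + 22.4046*sin(g) + 12.4713)*cos(g)/(21.2521*sin(g)^4 + 48.2206*sin(g)^3 + 26.3387*sin(g)^2 - 1.1506*sin(g) + 0.0121)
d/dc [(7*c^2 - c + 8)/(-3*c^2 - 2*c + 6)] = (-17*c^2 + 132*c + 10)/(9*c^4 + 12*c^3 - 32*c^2 - 24*c + 36)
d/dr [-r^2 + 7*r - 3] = 7 - 2*r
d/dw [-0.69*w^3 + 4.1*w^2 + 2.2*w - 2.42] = -2.07*w^2 + 8.2*w + 2.2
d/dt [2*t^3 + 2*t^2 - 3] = 2*t*(3*t + 2)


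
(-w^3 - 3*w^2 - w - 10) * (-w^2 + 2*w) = w^5 + w^4 - 5*w^3 + 8*w^2 - 20*w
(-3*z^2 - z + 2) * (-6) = 18*z^2 + 6*z - 12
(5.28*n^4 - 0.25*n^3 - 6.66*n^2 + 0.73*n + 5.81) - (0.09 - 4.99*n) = 5.28*n^4 - 0.25*n^3 - 6.66*n^2 + 5.72*n + 5.72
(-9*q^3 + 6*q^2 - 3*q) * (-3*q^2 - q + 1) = 27*q^5 - 9*q^4 - 6*q^3 + 9*q^2 - 3*q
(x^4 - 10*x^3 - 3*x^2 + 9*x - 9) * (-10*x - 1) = -10*x^5 + 99*x^4 + 40*x^3 - 87*x^2 + 81*x + 9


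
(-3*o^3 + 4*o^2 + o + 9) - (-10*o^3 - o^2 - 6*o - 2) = 7*o^3 + 5*o^2 + 7*o + 11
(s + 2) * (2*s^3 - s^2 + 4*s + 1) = 2*s^4 + 3*s^3 + 2*s^2 + 9*s + 2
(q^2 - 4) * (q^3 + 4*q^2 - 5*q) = q^5 + 4*q^4 - 9*q^3 - 16*q^2 + 20*q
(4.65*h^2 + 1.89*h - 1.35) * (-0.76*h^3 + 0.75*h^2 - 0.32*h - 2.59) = -3.534*h^5 + 2.0511*h^4 + 0.9555*h^3 - 13.6608*h^2 - 4.4631*h + 3.4965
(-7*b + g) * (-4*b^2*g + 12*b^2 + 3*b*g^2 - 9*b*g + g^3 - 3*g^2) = 28*b^3*g - 84*b^3 - 25*b^2*g^2 + 75*b^2*g - 4*b*g^3 + 12*b*g^2 + g^4 - 3*g^3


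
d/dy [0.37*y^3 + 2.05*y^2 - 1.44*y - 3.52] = 1.11*y^2 + 4.1*y - 1.44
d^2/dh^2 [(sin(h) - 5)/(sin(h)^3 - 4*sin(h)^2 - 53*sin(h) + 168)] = (-4*sin(h)^7 + 57*sin(h)^6 - 442*sin(h)^5 + 2102*sin(h)^4 - 7954*sin(h)^3 + 17675*sin(h)^2 + 19008*sin(h) - 17002)/(sin(h)^3 - 4*sin(h)^2 - 53*sin(h) + 168)^3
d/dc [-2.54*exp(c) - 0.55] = -2.54*exp(c)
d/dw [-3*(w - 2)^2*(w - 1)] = 3*(4 - 3*w)*(w - 2)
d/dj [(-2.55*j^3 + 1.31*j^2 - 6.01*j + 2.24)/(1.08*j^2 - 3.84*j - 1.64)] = (-2.754*j^4 + 19.584*j^3 + 14.0064*j^2 - 9.1352*j + 18.458)/(1.1664*j^4 - 8.2944*j^3 + 11.2032*j^2 + 12.5952*j + 2.6896)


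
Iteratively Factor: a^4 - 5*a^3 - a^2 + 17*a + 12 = (a - 3)*(a^3 - 2*a^2 - 7*a - 4) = (a - 4)*(a - 3)*(a^2 + 2*a + 1) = (a - 4)*(a - 3)*(a + 1)*(a + 1)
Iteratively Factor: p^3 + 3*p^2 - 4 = (p + 2)*(p^2 + p - 2) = (p - 1)*(p + 2)*(p + 2)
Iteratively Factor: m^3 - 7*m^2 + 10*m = (m - 2)*(m^2 - 5*m) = (m - 5)*(m - 2)*(m)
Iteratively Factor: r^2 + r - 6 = (r + 3)*(r - 2)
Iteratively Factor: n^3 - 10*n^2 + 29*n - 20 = (n - 5)*(n^2 - 5*n + 4) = (n - 5)*(n - 1)*(n - 4)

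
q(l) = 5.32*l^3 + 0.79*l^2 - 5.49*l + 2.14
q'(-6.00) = 559.59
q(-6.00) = -1085.60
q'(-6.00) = 559.59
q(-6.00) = -1085.60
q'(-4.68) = 336.68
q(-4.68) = -500.18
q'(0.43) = -1.86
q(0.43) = 0.35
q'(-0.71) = 1.43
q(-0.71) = 4.53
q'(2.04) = 64.15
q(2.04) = 39.39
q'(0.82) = 6.54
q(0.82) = 1.10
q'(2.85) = 128.65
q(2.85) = 116.06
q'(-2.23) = 70.35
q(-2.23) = -40.69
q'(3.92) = 245.95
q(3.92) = 313.22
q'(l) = 15.96*l^2 + 1.58*l - 5.49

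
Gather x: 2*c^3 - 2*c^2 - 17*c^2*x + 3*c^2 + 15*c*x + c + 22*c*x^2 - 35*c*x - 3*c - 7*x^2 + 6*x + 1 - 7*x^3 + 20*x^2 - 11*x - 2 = 2*c^3 + c^2 - 2*c - 7*x^3 + x^2*(22*c + 13) + x*(-17*c^2 - 20*c - 5) - 1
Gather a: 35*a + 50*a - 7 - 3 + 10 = 85*a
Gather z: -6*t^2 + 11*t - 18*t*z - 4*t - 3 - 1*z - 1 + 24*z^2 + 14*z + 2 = -6*t^2 + 7*t + 24*z^2 + z*(13 - 18*t) - 2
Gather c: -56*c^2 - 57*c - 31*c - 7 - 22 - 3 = -56*c^2 - 88*c - 32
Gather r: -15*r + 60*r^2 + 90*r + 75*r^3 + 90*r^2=75*r^3 + 150*r^2 + 75*r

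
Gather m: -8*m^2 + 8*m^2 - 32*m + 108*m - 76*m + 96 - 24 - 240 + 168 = 0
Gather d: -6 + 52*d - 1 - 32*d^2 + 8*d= -32*d^2 + 60*d - 7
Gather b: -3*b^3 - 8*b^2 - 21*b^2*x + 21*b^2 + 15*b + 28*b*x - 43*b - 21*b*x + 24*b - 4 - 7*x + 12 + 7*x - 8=-3*b^3 + b^2*(13 - 21*x) + b*(7*x - 4)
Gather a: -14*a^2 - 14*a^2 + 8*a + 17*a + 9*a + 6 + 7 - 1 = -28*a^2 + 34*a + 12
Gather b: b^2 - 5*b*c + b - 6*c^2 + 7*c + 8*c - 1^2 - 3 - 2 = b^2 + b*(1 - 5*c) - 6*c^2 + 15*c - 6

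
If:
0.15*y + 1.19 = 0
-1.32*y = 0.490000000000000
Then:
No Solution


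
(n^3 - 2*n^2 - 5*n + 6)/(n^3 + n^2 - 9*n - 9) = (n^2 + n - 2)/(n^2 + 4*n + 3)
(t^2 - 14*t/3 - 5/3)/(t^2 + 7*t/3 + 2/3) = (t - 5)/(t + 2)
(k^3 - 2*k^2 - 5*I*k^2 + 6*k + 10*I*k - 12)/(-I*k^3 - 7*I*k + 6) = (I*k^2 + 2*k*(3 - I) - 12)/(k^2 - I*k + 6)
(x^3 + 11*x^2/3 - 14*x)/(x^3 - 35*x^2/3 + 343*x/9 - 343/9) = 3*x*(x + 6)/(3*x^2 - 28*x + 49)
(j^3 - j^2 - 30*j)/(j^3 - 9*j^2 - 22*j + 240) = j/(j - 8)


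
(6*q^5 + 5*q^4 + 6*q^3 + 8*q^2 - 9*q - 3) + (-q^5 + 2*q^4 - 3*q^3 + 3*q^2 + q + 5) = 5*q^5 + 7*q^4 + 3*q^3 + 11*q^2 - 8*q + 2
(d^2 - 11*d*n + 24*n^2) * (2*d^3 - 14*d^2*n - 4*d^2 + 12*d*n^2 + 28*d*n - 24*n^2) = 2*d^5 - 36*d^4*n - 4*d^4 + 214*d^3*n^2 + 72*d^3*n - 468*d^2*n^3 - 428*d^2*n^2 + 288*d*n^4 + 936*d*n^3 - 576*n^4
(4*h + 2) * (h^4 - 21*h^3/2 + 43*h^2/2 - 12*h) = 4*h^5 - 40*h^4 + 65*h^3 - 5*h^2 - 24*h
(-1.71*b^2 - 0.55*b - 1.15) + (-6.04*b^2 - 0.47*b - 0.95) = -7.75*b^2 - 1.02*b - 2.1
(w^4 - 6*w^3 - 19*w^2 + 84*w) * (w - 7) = w^5 - 13*w^4 + 23*w^3 + 217*w^2 - 588*w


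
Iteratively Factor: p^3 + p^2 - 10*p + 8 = (p - 2)*(p^2 + 3*p - 4) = (p - 2)*(p - 1)*(p + 4)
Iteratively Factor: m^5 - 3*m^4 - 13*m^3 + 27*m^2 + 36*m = (m + 1)*(m^4 - 4*m^3 - 9*m^2 + 36*m) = m*(m + 1)*(m^3 - 4*m^2 - 9*m + 36) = m*(m - 4)*(m + 1)*(m^2 - 9) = m*(m - 4)*(m - 3)*(m + 1)*(m + 3)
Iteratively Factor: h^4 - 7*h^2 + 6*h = (h + 3)*(h^3 - 3*h^2 + 2*h) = (h - 2)*(h + 3)*(h^2 - h) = h*(h - 2)*(h + 3)*(h - 1)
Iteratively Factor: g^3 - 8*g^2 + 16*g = (g - 4)*(g^2 - 4*g) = (g - 4)^2*(g)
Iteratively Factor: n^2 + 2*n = (n + 2)*(n)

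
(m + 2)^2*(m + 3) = m^3 + 7*m^2 + 16*m + 12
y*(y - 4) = y^2 - 4*y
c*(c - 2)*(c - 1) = c^3 - 3*c^2 + 2*c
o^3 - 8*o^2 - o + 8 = (o - 8)*(o - 1)*(o + 1)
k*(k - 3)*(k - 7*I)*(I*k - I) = I*k^4 + 7*k^3 - 4*I*k^3 - 28*k^2 + 3*I*k^2 + 21*k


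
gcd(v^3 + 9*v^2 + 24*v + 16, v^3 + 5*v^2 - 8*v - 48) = v^2 + 8*v + 16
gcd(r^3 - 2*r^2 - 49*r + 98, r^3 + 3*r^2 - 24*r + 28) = r^2 + 5*r - 14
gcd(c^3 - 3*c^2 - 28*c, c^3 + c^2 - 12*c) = c^2 + 4*c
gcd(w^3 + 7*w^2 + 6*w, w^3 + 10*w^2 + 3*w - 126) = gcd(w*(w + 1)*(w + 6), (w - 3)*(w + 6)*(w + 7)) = w + 6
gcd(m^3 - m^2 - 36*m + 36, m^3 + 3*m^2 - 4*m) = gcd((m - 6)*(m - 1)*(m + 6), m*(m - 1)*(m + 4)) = m - 1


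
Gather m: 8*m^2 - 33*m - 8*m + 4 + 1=8*m^2 - 41*m + 5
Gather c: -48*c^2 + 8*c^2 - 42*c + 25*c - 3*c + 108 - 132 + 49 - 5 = -40*c^2 - 20*c + 20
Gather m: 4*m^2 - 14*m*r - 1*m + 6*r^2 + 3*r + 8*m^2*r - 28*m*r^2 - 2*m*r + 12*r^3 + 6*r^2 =m^2*(8*r + 4) + m*(-28*r^2 - 16*r - 1) + 12*r^3 + 12*r^2 + 3*r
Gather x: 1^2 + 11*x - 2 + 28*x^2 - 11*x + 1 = 28*x^2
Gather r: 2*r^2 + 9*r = 2*r^2 + 9*r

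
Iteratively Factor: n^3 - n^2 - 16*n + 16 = (n - 4)*(n^2 + 3*n - 4) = (n - 4)*(n - 1)*(n + 4)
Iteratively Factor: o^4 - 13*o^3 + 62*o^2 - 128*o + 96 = (o - 4)*(o^3 - 9*o^2 + 26*o - 24) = (o - 4)*(o - 3)*(o^2 - 6*o + 8) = (o - 4)^2*(o - 3)*(o - 2)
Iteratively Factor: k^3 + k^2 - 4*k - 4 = (k + 2)*(k^2 - k - 2) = (k - 2)*(k + 2)*(k + 1)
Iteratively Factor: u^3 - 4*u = (u)*(u^2 - 4) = u*(u - 2)*(u + 2)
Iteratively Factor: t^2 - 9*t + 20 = (t - 4)*(t - 5)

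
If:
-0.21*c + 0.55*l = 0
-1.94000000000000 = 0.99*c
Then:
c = -1.96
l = -0.75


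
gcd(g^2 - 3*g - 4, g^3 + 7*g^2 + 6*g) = g + 1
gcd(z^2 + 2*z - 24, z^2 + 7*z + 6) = z + 6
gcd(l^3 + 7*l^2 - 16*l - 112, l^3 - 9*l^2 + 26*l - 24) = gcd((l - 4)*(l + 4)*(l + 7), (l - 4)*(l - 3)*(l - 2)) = l - 4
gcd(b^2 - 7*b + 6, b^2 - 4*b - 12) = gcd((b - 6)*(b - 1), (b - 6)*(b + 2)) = b - 6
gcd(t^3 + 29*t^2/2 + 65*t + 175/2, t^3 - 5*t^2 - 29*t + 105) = t + 5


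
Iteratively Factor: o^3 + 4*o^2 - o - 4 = (o - 1)*(o^2 + 5*o + 4) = (o - 1)*(o + 4)*(o + 1)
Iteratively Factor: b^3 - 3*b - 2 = (b - 2)*(b^2 + 2*b + 1) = (b - 2)*(b + 1)*(b + 1)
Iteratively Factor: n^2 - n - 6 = (n - 3)*(n + 2)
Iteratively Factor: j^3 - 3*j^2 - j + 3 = (j - 1)*(j^2 - 2*j - 3) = (j - 1)*(j + 1)*(j - 3)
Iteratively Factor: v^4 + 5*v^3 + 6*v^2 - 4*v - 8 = (v + 2)*(v^3 + 3*v^2 - 4) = (v - 1)*(v + 2)*(v^2 + 4*v + 4) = (v - 1)*(v + 2)^2*(v + 2)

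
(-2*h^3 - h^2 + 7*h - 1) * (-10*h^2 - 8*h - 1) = 20*h^5 + 26*h^4 - 60*h^3 - 45*h^2 + h + 1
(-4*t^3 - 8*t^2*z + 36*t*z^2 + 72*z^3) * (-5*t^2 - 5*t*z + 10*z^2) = 20*t^5 + 60*t^4*z - 180*t^3*z^2 - 620*t^2*z^3 + 720*z^5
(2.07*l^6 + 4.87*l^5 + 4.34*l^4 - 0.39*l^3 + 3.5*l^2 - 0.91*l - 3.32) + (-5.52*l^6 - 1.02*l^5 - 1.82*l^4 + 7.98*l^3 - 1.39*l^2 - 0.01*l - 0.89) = -3.45*l^6 + 3.85*l^5 + 2.52*l^4 + 7.59*l^3 + 2.11*l^2 - 0.92*l - 4.21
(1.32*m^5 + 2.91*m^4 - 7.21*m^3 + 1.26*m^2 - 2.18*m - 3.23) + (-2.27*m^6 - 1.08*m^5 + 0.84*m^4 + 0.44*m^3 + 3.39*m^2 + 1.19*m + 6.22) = -2.27*m^6 + 0.24*m^5 + 3.75*m^4 - 6.77*m^3 + 4.65*m^2 - 0.99*m + 2.99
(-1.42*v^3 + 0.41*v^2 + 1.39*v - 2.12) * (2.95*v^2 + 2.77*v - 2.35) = -4.189*v^5 - 2.7239*v^4 + 8.5732*v^3 - 3.3672*v^2 - 9.1389*v + 4.982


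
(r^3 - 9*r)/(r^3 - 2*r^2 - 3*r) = (r + 3)/(r + 1)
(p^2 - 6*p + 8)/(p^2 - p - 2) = (p - 4)/(p + 1)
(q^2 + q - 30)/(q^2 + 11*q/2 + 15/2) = 2*(q^2 + q - 30)/(2*q^2 + 11*q + 15)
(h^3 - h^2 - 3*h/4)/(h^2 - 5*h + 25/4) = h*(4*h^2 - 4*h - 3)/(4*h^2 - 20*h + 25)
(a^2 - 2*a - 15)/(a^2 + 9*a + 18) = (a - 5)/(a + 6)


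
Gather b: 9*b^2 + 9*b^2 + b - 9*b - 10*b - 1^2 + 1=18*b^2 - 18*b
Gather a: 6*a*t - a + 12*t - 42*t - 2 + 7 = a*(6*t - 1) - 30*t + 5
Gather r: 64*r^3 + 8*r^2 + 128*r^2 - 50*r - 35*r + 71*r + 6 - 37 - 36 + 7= 64*r^3 + 136*r^2 - 14*r - 60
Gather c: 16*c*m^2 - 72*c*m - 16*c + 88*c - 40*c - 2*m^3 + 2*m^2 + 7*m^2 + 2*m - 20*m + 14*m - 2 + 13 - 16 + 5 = c*(16*m^2 - 72*m + 32) - 2*m^3 + 9*m^2 - 4*m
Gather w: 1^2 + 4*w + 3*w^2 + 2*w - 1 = 3*w^2 + 6*w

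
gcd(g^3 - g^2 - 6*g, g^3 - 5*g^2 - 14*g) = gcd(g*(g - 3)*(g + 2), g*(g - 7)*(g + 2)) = g^2 + 2*g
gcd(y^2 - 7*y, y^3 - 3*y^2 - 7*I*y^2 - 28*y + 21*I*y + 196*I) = y - 7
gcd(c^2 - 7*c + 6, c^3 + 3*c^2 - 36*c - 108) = c - 6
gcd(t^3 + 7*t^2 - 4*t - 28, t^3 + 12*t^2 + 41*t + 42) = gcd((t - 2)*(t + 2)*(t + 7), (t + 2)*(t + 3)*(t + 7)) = t^2 + 9*t + 14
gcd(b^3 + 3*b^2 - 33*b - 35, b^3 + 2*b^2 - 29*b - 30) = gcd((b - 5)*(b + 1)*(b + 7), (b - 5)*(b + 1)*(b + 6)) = b^2 - 4*b - 5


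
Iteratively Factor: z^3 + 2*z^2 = (z)*(z^2 + 2*z) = z*(z + 2)*(z)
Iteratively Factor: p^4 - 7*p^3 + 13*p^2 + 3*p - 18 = (p + 1)*(p^3 - 8*p^2 + 21*p - 18) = (p - 2)*(p + 1)*(p^2 - 6*p + 9) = (p - 3)*(p - 2)*(p + 1)*(p - 3)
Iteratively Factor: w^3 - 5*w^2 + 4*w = (w - 1)*(w^2 - 4*w) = w*(w - 1)*(w - 4)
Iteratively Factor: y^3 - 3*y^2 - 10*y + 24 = (y + 3)*(y^2 - 6*y + 8) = (y - 4)*(y + 3)*(y - 2)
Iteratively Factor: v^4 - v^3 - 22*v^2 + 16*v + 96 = (v + 4)*(v^3 - 5*v^2 - 2*v + 24) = (v - 4)*(v + 4)*(v^2 - v - 6) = (v - 4)*(v - 3)*(v + 4)*(v + 2)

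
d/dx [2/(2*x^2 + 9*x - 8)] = 2*(-4*x - 9)/(2*x^2 + 9*x - 8)^2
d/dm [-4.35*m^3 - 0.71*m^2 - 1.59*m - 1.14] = -13.05*m^2 - 1.42*m - 1.59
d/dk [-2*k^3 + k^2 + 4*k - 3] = -6*k^2 + 2*k + 4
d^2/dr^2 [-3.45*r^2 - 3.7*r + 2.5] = -6.90000000000000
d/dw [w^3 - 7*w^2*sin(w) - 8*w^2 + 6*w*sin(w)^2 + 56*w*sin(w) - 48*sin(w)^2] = -7*w^2*cos(w) + 3*w^2 - 14*w*sin(w) + 6*w*sin(2*w) + 56*w*cos(w) - 16*w + 6*sin(w)^2 + 56*sin(w) - 48*sin(2*w)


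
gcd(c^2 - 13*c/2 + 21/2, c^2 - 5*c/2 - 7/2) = c - 7/2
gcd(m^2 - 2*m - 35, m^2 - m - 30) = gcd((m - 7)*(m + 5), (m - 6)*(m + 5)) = m + 5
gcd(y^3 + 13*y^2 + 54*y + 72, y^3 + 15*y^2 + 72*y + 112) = y + 4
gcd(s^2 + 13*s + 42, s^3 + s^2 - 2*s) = 1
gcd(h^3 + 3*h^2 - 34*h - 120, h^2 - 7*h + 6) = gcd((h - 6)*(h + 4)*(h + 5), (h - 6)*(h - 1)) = h - 6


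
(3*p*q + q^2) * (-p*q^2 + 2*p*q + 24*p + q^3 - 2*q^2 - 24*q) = -3*p^2*q^3 + 6*p^2*q^2 + 72*p^2*q + 2*p*q^4 - 4*p*q^3 - 48*p*q^2 + q^5 - 2*q^4 - 24*q^3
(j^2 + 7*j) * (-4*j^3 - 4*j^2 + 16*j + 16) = -4*j^5 - 32*j^4 - 12*j^3 + 128*j^2 + 112*j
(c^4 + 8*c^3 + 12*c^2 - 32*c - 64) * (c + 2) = c^5 + 10*c^4 + 28*c^3 - 8*c^2 - 128*c - 128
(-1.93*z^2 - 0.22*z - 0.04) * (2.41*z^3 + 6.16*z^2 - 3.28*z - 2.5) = -4.6513*z^5 - 12.419*z^4 + 4.8788*z^3 + 5.3002*z^2 + 0.6812*z + 0.1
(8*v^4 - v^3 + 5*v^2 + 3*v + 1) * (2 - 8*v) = -64*v^5 + 24*v^4 - 42*v^3 - 14*v^2 - 2*v + 2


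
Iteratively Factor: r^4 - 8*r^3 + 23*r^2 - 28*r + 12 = (r - 2)*(r^3 - 6*r^2 + 11*r - 6) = (r - 2)^2*(r^2 - 4*r + 3) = (r - 3)*(r - 2)^2*(r - 1)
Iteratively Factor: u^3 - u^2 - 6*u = (u - 3)*(u^2 + 2*u) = u*(u - 3)*(u + 2)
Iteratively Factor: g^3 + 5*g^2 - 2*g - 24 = (g + 4)*(g^2 + g - 6) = (g + 3)*(g + 4)*(g - 2)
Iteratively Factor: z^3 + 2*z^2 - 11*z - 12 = (z - 3)*(z^2 + 5*z + 4) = (z - 3)*(z + 4)*(z + 1)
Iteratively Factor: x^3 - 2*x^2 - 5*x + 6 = (x + 2)*(x^2 - 4*x + 3) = (x - 1)*(x + 2)*(x - 3)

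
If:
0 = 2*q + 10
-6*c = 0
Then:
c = 0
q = -5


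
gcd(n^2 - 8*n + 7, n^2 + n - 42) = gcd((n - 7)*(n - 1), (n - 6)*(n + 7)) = 1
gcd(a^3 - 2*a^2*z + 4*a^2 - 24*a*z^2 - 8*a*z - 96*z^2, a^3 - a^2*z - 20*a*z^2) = a + 4*z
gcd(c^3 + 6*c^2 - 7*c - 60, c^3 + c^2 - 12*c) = c^2 + c - 12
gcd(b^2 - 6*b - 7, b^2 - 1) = b + 1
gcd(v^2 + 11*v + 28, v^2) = 1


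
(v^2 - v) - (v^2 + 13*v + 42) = -14*v - 42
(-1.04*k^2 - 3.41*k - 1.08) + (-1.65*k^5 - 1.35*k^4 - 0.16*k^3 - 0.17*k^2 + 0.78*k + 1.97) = -1.65*k^5 - 1.35*k^4 - 0.16*k^3 - 1.21*k^2 - 2.63*k + 0.89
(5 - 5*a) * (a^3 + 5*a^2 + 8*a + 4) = -5*a^4 - 20*a^3 - 15*a^2 + 20*a + 20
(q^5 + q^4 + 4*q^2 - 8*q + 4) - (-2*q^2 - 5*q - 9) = q^5 + q^4 + 6*q^2 - 3*q + 13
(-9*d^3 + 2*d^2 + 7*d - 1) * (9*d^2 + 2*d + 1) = -81*d^5 + 58*d^3 + 7*d^2 + 5*d - 1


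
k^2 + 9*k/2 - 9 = (k - 3/2)*(k + 6)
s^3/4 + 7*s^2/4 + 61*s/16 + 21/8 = (s/4 + 1/2)*(s + 3/2)*(s + 7/2)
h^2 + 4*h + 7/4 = (h + 1/2)*(h + 7/2)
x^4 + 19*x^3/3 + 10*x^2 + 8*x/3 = x*(x + 1/3)*(x + 2)*(x + 4)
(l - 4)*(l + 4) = l^2 - 16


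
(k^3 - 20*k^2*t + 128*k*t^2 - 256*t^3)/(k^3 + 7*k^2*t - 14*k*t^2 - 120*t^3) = (k^2 - 16*k*t + 64*t^2)/(k^2 + 11*k*t + 30*t^2)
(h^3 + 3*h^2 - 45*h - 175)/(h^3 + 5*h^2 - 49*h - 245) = (h + 5)/(h + 7)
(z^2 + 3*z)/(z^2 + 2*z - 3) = z/(z - 1)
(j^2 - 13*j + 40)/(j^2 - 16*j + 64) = (j - 5)/(j - 8)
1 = 1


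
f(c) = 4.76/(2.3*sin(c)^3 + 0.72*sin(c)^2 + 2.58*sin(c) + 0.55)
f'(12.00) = -15.79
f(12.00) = -4.85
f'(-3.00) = 315.50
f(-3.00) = 24.56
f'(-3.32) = 13.14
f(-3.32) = 4.56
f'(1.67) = 0.14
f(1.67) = 0.78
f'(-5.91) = -6.18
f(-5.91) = 2.80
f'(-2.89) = 1766.58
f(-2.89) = -57.25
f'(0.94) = -1.24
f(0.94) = 1.10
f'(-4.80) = -0.12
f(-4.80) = 0.78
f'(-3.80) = 2.66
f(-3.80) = 1.63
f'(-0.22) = -1720100.27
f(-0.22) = -1798.31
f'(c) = 4.76*(-6.9*sin(c)^2*cos(c) - 1.44*sin(c)*cos(c) - 2.58*cos(c))/(2.3*sin(c)^3 + 0.72*sin(c)^2 + 2.58*sin(c) + 0.55)^2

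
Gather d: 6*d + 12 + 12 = 6*d + 24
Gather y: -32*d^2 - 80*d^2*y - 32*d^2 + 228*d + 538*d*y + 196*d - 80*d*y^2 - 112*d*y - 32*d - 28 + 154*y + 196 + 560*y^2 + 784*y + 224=-64*d^2 + 392*d + y^2*(560 - 80*d) + y*(-80*d^2 + 426*d + 938) + 392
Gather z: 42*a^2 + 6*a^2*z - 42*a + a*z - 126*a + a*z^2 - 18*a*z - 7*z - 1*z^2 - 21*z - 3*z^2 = 42*a^2 - 168*a + z^2*(a - 4) + z*(6*a^2 - 17*a - 28)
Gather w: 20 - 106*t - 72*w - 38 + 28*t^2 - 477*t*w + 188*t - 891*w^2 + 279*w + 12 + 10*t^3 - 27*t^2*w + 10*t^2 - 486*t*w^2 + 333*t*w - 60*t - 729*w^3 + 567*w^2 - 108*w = 10*t^3 + 38*t^2 + 22*t - 729*w^3 + w^2*(-486*t - 324) + w*(-27*t^2 - 144*t + 99) - 6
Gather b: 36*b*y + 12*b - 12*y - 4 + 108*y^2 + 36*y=b*(36*y + 12) + 108*y^2 + 24*y - 4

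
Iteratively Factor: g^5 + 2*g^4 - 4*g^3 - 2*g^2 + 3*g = (g - 1)*(g^4 + 3*g^3 - g^2 - 3*g) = (g - 1)*(g + 1)*(g^3 + 2*g^2 - 3*g) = (g - 1)*(g + 1)*(g + 3)*(g^2 - g) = (g - 1)^2*(g + 1)*(g + 3)*(g)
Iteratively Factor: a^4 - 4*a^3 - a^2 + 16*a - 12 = (a - 1)*(a^3 - 3*a^2 - 4*a + 12) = (a - 1)*(a + 2)*(a^2 - 5*a + 6) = (a - 3)*(a - 1)*(a + 2)*(a - 2)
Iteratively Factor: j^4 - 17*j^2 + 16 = (j - 1)*(j^3 + j^2 - 16*j - 16) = (j - 1)*(j + 4)*(j^2 - 3*j - 4) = (j - 4)*(j - 1)*(j + 4)*(j + 1)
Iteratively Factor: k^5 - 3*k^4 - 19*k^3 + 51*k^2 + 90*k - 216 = (k - 2)*(k^4 - k^3 - 21*k^2 + 9*k + 108) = (k - 2)*(k + 3)*(k^3 - 4*k^2 - 9*k + 36) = (k - 2)*(k + 3)^2*(k^2 - 7*k + 12) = (k - 4)*(k - 2)*(k + 3)^2*(k - 3)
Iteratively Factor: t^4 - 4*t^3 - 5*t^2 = (t - 5)*(t^3 + t^2) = t*(t - 5)*(t^2 + t) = t*(t - 5)*(t + 1)*(t)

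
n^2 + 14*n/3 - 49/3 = (n - 7/3)*(n + 7)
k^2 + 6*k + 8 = (k + 2)*(k + 4)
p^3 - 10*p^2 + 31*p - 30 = (p - 5)*(p - 3)*(p - 2)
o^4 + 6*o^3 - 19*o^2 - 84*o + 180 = (o - 3)*(o - 2)*(o + 5)*(o + 6)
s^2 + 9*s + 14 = (s + 2)*(s + 7)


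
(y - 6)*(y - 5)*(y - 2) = y^3 - 13*y^2 + 52*y - 60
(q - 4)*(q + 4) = q^2 - 16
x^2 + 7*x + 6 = (x + 1)*(x + 6)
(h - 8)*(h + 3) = h^2 - 5*h - 24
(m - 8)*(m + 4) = m^2 - 4*m - 32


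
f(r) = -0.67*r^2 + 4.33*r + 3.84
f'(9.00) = -7.73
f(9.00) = -11.46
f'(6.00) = -3.71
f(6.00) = 5.70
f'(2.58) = 0.87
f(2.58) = 10.55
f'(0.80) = 3.26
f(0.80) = 6.88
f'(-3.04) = 8.40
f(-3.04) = -15.52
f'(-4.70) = 10.63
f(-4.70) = -31.31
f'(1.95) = 1.72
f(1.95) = 9.74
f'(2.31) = 1.23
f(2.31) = 10.27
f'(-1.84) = 6.80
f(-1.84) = -6.40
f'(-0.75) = 5.34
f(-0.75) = 0.22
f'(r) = 4.33 - 1.34*r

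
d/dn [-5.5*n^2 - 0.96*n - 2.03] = -11.0*n - 0.96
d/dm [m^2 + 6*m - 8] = 2*m + 6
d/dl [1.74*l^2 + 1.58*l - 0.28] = 3.48*l + 1.58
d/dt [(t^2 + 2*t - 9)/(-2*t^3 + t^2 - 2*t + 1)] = 2*(t^4 + 4*t^3 - 29*t^2 + 10*t - 8)/(4*t^6 - 4*t^5 + 9*t^4 - 8*t^3 + 6*t^2 - 4*t + 1)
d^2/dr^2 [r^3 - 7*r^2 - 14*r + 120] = 6*r - 14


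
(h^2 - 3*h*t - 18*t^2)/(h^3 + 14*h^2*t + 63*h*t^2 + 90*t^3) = (h - 6*t)/(h^2 + 11*h*t + 30*t^2)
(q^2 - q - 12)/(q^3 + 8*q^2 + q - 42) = (q - 4)/(q^2 + 5*q - 14)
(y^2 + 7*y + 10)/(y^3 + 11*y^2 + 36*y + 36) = (y + 5)/(y^2 + 9*y + 18)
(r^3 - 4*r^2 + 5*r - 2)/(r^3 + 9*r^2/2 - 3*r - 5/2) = 2*(r^2 - 3*r + 2)/(2*r^2 + 11*r + 5)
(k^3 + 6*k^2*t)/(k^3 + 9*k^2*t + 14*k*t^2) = k*(k + 6*t)/(k^2 + 9*k*t + 14*t^2)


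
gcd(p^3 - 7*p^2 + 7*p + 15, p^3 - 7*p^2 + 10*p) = p - 5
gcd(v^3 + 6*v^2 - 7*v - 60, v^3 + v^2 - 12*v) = v^2 + v - 12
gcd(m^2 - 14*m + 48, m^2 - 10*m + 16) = m - 8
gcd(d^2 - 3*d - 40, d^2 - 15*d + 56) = d - 8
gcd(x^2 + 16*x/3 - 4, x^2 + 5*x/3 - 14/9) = x - 2/3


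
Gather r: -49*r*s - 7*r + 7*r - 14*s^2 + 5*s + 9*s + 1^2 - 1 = -49*r*s - 14*s^2 + 14*s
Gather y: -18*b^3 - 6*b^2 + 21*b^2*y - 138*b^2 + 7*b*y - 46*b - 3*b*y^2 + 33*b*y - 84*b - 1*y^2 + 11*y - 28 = -18*b^3 - 144*b^2 - 130*b + y^2*(-3*b - 1) + y*(21*b^2 + 40*b + 11) - 28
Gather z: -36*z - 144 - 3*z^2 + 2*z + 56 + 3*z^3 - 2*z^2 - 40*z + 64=3*z^3 - 5*z^2 - 74*z - 24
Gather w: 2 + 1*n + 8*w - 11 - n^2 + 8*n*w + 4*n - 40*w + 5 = -n^2 + 5*n + w*(8*n - 32) - 4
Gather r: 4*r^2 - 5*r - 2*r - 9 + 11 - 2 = 4*r^2 - 7*r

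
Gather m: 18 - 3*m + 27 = 45 - 3*m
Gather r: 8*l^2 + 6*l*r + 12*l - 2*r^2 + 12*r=8*l^2 + 12*l - 2*r^2 + r*(6*l + 12)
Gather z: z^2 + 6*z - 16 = z^2 + 6*z - 16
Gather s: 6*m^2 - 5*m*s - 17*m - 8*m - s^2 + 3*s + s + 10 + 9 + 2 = 6*m^2 - 25*m - s^2 + s*(4 - 5*m) + 21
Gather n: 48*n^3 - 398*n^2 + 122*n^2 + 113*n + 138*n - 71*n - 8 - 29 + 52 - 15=48*n^3 - 276*n^2 + 180*n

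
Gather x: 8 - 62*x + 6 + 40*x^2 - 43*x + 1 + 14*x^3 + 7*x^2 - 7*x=14*x^3 + 47*x^2 - 112*x + 15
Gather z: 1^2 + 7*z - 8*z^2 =-8*z^2 + 7*z + 1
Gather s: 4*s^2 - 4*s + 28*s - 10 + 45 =4*s^2 + 24*s + 35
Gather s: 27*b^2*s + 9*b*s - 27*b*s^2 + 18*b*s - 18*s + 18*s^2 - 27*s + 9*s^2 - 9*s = s^2*(27 - 27*b) + s*(27*b^2 + 27*b - 54)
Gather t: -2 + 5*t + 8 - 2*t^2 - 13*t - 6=-2*t^2 - 8*t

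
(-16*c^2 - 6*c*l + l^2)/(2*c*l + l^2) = (-8*c + l)/l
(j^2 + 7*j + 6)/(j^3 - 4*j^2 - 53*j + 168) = (j^2 + 7*j + 6)/(j^3 - 4*j^2 - 53*j + 168)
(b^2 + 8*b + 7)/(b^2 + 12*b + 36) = (b^2 + 8*b + 7)/(b^2 + 12*b + 36)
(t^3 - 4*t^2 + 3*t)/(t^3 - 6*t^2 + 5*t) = (t - 3)/(t - 5)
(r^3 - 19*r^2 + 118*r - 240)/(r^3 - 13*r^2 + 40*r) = (r - 6)/r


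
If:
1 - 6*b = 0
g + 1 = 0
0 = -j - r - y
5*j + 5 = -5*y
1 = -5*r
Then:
No Solution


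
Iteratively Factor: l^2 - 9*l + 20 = (l - 4)*(l - 5)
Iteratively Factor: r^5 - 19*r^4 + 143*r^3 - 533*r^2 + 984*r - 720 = (r - 4)*(r^4 - 15*r^3 + 83*r^2 - 201*r + 180) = (r - 4)^2*(r^3 - 11*r^2 + 39*r - 45) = (r - 4)^2*(r - 3)*(r^2 - 8*r + 15) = (r - 4)^2*(r - 3)^2*(r - 5)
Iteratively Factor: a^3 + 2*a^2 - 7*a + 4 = (a - 1)*(a^2 + 3*a - 4) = (a - 1)^2*(a + 4)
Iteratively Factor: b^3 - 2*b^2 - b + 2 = (b - 2)*(b^2 - 1) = (b - 2)*(b - 1)*(b + 1)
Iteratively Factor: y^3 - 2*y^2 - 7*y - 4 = (y + 1)*(y^2 - 3*y - 4) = (y + 1)^2*(y - 4)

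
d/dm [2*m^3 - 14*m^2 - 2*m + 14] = 6*m^2 - 28*m - 2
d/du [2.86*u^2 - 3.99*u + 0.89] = 5.72*u - 3.99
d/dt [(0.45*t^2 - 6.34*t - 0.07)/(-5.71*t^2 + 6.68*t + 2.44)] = (-33.1954*t^2 + 1.3966*t - 15.002)/(32.6041*t^4 - 76.2856*t^3 + 16.7576*t^2 + 32.5984*t + 5.9536)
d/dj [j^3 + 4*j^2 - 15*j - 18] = 3*j^2 + 8*j - 15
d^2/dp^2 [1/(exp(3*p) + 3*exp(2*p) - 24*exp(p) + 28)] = (9*exp(3*p) + 69*exp(2*p) + 228*exp(p) + 168)*exp(p)/(exp(7*p) + 13*exp(6*p) + 3*exp(5*p) - 361*exp(4*p) + 128*exp(3*p) + 3864*exp(2*p) - 8624*exp(p) + 5488)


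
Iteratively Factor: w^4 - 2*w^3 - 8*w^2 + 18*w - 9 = (w - 3)*(w^3 + w^2 - 5*w + 3) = (w - 3)*(w + 3)*(w^2 - 2*w + 1) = (w - 3)*(w - 1)*(w + 3)*(w - 1)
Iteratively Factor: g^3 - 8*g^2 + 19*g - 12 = (g - 3)*(g^2 - 5*g + 4) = (g - 3)*(g - 1)*(g - 4)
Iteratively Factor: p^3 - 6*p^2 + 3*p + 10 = (p - 5)*(p^2 - p - 2) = (p - 5)*(p + 1)*(p - 2)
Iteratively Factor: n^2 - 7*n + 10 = (n - 5)*(n - 2)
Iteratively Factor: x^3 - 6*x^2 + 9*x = (x - 3)*(x^2 - 3*x) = x*(x - 3)*(x - 3)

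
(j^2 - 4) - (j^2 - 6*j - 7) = 6*j + 3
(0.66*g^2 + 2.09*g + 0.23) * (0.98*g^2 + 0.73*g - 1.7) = 0.6468*g^4 + 2.53*g^3 + 0.6291*g^2 - 3.3851*g - 0.391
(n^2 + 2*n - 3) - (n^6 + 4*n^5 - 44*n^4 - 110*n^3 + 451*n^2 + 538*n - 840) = -n^6 - 4*n^5 + 44*n^4 + 110*n^3 - 450*n^2 - 536*n + 837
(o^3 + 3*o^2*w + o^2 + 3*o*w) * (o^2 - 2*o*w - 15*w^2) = o^5 + o^4*w + o^4 - 21*o^3*w^2 + o^3*w - 45*o^2*w^3 - 21*o^2*w^2 - 45*o*w^3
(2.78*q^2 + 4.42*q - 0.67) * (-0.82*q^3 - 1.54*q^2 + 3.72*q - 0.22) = -2.2796*q^5 - 7.9056*q^4 + 4.0842*q^3 + 16.8626*q^2 - 3.4648*q + 0.1474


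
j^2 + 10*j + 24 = (j + 4)*(j + 6)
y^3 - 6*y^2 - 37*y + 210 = (y - 7)*(y - 5)*(y + 6)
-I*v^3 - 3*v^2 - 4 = (v - 2*I)^2*(-I*v + 1)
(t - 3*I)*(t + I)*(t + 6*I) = t^3 + 4*I*t^2 + 15*t + 18*I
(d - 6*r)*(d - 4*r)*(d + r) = d^3 - 9*d^2*r + 14*d*r^2 + 24*r^3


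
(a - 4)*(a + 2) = a^2 - 2*a - 8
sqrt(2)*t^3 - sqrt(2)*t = t*(t - 1)*(sqrt(2)*t + sqrt(2))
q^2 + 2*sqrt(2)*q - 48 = (q - 4*sqrt(2))*(q + 6*sqrt(2))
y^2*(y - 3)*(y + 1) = y^4 - 2*y^3 - 3*y^2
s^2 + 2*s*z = s*(s + 2*z)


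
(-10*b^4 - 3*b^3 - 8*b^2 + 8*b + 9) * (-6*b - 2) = 60*b^5 + 38*b^4 + 54*b^3 - 32*b^2 - 70*b - 18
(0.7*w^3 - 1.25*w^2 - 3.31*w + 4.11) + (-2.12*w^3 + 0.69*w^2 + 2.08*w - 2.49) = -1.42*w^3 - 0.56*w^2 - 1.23*w + 1.62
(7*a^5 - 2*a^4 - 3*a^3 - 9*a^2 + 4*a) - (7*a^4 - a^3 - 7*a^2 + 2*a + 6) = 7*a^5 - 9*a^4 - 2*a^3 - 2*a^2 + 2*a - 6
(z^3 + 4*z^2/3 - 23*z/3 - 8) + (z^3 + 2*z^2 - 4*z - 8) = 2*z^3 + 10*z^2/3 - 35*z/3 - 16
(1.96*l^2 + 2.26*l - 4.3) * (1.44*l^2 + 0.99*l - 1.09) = 2.8224*l^4 + 5.1948*l^3 - 6.091*l^2 - 6.7204*l + 4.687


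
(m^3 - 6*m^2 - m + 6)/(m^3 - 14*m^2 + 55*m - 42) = (m + 1)/(m - 7)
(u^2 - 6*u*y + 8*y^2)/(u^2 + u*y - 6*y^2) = (u - 4*y)/(u + 3*y)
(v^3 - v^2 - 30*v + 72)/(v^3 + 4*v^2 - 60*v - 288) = (v^2 - 7*v + 12)/(v^2 - 2*v - 48)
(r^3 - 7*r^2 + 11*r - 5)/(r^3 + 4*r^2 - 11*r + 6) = (r - 5)/(r + 6)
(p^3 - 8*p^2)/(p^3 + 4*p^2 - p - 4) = p^2*(p - 8)/(p^3 + 4*p^2 - p - 4)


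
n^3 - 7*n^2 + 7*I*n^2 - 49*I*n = n*(n - 7)*(n + 7*I)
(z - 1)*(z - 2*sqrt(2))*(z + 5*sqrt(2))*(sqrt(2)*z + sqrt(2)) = sqrt(2)*z^4 + 6*z^3 - 21*sqrt(2)*z^2 - 6*z + 20*sqrt(2)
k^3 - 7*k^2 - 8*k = k*(k - 8)*(k + 1)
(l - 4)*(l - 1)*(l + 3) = l^3 - 2*l^2 - 11*l + 12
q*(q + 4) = q^2 + 4*q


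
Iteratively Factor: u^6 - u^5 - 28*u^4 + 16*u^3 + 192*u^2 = (u - 4)*(u^5 + 3*u^4 - 16*u^3 - 48*u^2) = (u - 4)*(u + 3)*(u^4 - 16*u^2) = (u - 4)^2*(u + 3)*(u^3 + 4*u^2) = u*(u - 4)^2*(u + 3)*(u^2 + 4*u) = u^2*(u - 4)^2*(u + 3)*(u + 4)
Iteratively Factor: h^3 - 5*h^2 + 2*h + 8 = (h - 4)*(h^2 - h - 2) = (h - 4)*(h - 2)*(h + 1)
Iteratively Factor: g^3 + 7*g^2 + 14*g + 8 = (g + 1)*(g^2 + 6*g + 8) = (g + 1)*(g + 2)*(g + 4)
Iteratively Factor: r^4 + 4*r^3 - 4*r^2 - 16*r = (r)*(r^3 + 4*r^2 - 4*r - 16) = r*(r + 2)*(r^2 + 2*r - 8) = r*(r + 2)*(r + 4)*(r - 2)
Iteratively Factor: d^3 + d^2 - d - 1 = (d + 1)*(d^2 - 1) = (d - 1)*(d + 1)*(d + 1)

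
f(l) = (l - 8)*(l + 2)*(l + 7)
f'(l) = (l - 8)*(l + 2) + (l - 8)*(l + 7) + (l + 2)*(l + 7)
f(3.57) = -260.82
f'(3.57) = -12.63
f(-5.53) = 70.21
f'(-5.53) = 22.68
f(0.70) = -151.77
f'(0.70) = -55.13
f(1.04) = -170.11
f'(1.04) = -52.68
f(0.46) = -138.37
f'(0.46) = -56.45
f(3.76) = -262.79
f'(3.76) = -8.07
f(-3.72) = 66.12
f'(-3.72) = -23.92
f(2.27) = -226.81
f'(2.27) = -38.00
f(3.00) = -250.00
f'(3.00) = -25.00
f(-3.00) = 44.00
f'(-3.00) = -37.00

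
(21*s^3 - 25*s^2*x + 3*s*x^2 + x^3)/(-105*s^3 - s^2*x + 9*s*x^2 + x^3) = (-s + x)/(5*s + x)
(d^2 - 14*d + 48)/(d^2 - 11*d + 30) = (d - 8)/(d - 5)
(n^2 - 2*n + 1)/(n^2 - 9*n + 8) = (n - 1)/(n - 8)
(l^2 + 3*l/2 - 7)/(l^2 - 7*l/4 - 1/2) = 2*(2*l + 7)/(4*l + 1)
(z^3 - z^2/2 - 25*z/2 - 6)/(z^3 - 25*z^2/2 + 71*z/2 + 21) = (z^2 - z - 12)/(z^2 - 13*z + 42)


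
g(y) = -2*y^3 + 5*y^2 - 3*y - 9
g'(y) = -6*y^2 + 10*y - 3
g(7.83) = -686.04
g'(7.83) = -292.55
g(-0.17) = -8.34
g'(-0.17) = -4.87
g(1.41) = -8.90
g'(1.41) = -0.83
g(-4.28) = 252.24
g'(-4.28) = -155.71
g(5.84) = -254.35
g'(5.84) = -149.23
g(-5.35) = 456.42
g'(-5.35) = -228.24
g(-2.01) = 33.47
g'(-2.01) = -47.34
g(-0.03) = -8.91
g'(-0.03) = -3.31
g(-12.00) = 4203.00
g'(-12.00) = -987.00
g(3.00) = -27.00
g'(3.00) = -27.00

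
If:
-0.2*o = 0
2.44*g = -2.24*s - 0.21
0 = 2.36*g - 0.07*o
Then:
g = 0.00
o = 0.00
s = -0.09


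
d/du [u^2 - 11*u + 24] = 2*u - 11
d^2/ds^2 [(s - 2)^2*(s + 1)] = 6*s - 6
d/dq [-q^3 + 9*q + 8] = 9 - 3*q^2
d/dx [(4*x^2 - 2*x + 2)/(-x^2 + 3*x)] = 2*(5*x^2 + 2*x - 3)/(x^2*(x^2 - 6*x + 9))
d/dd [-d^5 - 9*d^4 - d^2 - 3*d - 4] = -5*d^4 - 36*d^3 - 2*d - 3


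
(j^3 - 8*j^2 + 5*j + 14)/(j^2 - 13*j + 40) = (j^3 - 8*j^2 + 5*j + 14)/(j^2 - 13*j + 40)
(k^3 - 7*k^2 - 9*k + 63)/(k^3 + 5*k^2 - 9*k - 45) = (k - 7)/(k + 5)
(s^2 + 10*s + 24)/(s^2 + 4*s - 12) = (s + 4)/(s - 2)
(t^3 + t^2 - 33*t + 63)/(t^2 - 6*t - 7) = (-t^3 - t^2 + 33*t - 63)/(-t^2 + 6*t + 7)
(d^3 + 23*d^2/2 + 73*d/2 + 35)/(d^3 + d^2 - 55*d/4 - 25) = 2*(d^2 + 9*d + 14)/(2*d^2 - 3*d - 20)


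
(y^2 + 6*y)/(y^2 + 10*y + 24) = y/(y + 4)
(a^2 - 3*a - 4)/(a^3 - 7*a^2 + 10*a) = (a^2 - 3*a - 4)/(a*(a^2 - 7*a + 10))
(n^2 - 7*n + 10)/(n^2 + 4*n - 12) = (n - 5)/(n + 6)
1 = 1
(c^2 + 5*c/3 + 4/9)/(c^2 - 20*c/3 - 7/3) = (c + 4/3)/(c - 7)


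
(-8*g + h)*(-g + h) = 8*g^2 - 9*g*h + h^2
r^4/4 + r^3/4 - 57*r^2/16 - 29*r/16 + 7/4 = (r/4 + 1)*(r - 7/2)*(r - 1/2)*(r + 1)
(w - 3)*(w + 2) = w^2 - w - 6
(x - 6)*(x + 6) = x^2 - 36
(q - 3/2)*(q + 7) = q^2 + 11*q/2 - 21/2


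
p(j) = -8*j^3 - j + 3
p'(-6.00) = -865.00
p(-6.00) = 1737.00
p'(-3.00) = -217.00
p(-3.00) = 222.00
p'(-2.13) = -109.89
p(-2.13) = 82.44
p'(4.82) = -558.58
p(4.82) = -897.66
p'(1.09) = -29.51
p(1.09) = -8.45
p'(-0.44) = -5.65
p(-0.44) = 4.12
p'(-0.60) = -9.64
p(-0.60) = 5.33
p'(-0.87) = -19.17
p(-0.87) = 9.14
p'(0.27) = -2.75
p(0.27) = 2.57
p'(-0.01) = -1.00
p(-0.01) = 3.01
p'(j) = -24*j^2 - 1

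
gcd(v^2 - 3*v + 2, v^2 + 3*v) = 1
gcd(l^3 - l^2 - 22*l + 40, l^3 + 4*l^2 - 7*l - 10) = l^2 + 3*l - 10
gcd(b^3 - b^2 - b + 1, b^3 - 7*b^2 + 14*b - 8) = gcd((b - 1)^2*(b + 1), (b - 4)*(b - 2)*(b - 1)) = b - 1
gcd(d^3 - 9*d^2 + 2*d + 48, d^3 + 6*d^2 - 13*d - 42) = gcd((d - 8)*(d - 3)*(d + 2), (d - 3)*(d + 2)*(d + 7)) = d^2 - d - 6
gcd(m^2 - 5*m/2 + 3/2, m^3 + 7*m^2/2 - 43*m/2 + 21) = m - 3/2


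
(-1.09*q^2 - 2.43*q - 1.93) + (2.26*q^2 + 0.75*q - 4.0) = 1.17*q^2 - 1.68*q - 5.93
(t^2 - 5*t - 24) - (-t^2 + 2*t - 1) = 2*t^2 - 7*t - 23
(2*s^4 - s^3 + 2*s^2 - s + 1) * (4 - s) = -2*s^5 + 9*s^4 - 6*s^3 + 9*s^2 - 5*s + 4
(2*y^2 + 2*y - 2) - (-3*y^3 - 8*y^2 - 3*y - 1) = 3*y^3 + 10*y^2 + 5*y - 1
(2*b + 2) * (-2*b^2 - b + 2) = -4*b^3 - 6*b^2 + 2*b + 4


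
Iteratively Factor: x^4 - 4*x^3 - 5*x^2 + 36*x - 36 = (x - 2)*(x^3 - 2*x^2 - 9*x + 18) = (x - 2)*(x + 3)*(x^2 - 5*x + 6) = (x - 2)^2*(x + 3)*(x - 3)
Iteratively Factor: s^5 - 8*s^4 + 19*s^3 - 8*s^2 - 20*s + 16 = (s - 2)*(s^4 - 6*s^3 + 7*s^2 + 6*s - 8) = (s - 2)^2*(s^3 - 4*s^2 - s + 4) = (s - 2)^2*(s + 1)*(s^2 - 5*s + 4) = (s - 4)*(s - 2)^2*(s + 1)*(s - 1)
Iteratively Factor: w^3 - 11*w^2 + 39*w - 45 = (w - 3)*(w^2 - 8*w + 15) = (w - 3)^2*(w - 5)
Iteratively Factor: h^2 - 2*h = (h)*(h - 2)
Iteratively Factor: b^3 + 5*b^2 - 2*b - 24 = (b - 2)*(b^2 + 7*b + 12) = (b - 2)*(b + 3)*(b + 4)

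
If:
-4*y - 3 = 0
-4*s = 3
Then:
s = -3/4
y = -3/4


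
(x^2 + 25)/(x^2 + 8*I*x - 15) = (x - 5*I)/(x + 3*I)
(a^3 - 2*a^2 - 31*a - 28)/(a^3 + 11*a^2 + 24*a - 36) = (a^3 - 2*a^2 - 31*a - 28)/(a^3 + 11*a^2 + 24*a - 36)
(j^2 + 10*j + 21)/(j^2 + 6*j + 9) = (j + 7)/(j + 3)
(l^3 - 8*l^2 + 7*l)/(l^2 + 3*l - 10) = l*(l^2 - 8*l + 7)/(l^2 + 3*l - 10)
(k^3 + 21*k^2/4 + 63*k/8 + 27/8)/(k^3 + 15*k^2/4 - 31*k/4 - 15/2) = (2*k^2 + 9*k + 9)/(2*(k^2 + 3*k - 10))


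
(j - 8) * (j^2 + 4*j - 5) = j^3 - 4*j^2 - 37*j + 40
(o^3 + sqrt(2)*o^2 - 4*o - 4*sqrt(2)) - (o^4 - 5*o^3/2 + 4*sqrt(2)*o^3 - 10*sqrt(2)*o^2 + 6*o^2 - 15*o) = -o^4 - 4*sqrt(2)*o^3 + 7*o^3/2 - 6*o^2 + 11*sqrt(2)*o^2 + 11*o - 4*sqrt(2)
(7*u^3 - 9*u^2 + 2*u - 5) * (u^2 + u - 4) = 7*u^5 - 2*u^4 - 35*u^3 + 33*u^2 - 13*u + 20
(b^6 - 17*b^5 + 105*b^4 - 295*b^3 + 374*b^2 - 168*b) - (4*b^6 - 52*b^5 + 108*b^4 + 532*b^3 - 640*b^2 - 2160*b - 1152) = -3*b^6 + 35*b^5 - 3*b^4 - 827*b^3 + 1014*b^2 + 1992*b + 1152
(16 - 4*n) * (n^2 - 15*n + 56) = -4*n^3 + 76*n^2 - 464*n + 896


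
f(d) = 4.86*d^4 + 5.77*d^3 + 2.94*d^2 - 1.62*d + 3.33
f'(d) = 19.44*d^3 + 17.31*d^2 + 5.88*d - 1.62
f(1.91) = 115.85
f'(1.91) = 208.21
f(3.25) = 769.40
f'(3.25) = 867.67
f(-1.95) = 45.16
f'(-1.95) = -91.41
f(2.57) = 328.54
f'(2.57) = 457.81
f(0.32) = 3.35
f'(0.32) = 2.67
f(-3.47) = 507.89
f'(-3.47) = -625.84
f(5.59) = 5839.55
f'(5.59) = 3967.87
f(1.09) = 19.39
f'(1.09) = 50.53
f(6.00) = 7644.33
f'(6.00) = 4855.86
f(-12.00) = 91252.53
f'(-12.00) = -31171.86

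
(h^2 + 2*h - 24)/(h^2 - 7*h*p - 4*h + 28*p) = (-h - 6)/(-h + 7*p)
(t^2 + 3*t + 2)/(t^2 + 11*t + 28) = (t^2 + 3*t + 2)/(t^2 + 11*t + 28)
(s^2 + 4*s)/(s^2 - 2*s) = (s + 4)/(s - 2)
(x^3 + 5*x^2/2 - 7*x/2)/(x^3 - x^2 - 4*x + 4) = x*(2*x + 7)/(2*(x^2 - 4))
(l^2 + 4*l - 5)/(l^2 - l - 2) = (-l^2 - 4*l + 5)/(-l^2 + l + 2)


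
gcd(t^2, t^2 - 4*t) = t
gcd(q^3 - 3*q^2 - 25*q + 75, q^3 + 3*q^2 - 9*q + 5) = q + 5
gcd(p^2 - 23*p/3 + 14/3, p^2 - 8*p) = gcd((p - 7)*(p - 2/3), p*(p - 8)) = 1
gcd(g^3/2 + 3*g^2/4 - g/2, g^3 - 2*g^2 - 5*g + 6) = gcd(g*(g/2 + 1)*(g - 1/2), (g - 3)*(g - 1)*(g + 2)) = g + 2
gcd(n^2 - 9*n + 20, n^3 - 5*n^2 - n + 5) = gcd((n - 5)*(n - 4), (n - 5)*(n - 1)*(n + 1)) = n - 5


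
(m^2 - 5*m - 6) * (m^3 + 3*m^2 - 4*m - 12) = m^5 - 2*m^4 - 25*m^3 - 10*m^2 + 84*m + 72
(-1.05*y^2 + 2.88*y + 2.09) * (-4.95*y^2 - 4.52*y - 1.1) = 5.1975*y^4 - 9.51*y^3 - 22.2081*y^2 - 12.6148*y - 2.299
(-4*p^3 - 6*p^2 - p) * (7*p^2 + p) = -28*p^5 - 46*p^4 - 13*p^3 - p^2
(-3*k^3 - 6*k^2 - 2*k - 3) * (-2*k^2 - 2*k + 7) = 6*k^5 + 18*k^4 - 5*k^3 - 32*k^2 - 8*k - 21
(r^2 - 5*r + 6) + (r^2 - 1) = 2*r^2 - 5*r + 5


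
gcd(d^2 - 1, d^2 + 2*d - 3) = d - 1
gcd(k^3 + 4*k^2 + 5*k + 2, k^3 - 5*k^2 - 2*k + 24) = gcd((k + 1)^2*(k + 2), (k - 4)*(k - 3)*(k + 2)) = k + 2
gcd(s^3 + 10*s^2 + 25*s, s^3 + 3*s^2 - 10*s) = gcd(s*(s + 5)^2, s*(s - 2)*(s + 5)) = s^2 + 5*s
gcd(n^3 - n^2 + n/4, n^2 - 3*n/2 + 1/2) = n - 1/2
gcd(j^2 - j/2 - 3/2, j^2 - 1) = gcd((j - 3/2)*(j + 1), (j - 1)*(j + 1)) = j + 1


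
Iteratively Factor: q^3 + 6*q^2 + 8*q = (q + 4)*(q^2 + 2*q) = (q + 2)*(q + 4)*(q)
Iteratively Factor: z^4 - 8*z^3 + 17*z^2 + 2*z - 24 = (z - 2)*(z^3 - 6*z^2 + 5*z + 12) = (z - 3)*(z - 2)*(z^2 - 3*z - 4) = (z - 3)*(z - 2)*(z + 1)*(z - 4)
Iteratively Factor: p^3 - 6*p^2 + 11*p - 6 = (p - 3)*(p^2 - 3*p + 2) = (p - 3)*(p - 1)*(p - 2)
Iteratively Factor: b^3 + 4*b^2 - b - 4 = (b + 4)*(b^2 - 1) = (b + 1)*(b + 4)*(b - 1)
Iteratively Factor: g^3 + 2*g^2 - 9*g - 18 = (g - 3)*(g^2 + 5*g + 6) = (g - 3)*(g + 2)*(g + 3)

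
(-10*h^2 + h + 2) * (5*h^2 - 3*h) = -50*h^4 + 35*h^3 + 7*h^2 - 6*h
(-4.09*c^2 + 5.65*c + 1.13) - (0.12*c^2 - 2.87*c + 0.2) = -4.21*c^2 + 8.52*c + 0.93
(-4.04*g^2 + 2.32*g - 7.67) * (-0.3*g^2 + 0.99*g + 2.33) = 1.212*g^4 - 4.6956*g^3 - 4.8154*g^2 - 2.1877*g - 17.8711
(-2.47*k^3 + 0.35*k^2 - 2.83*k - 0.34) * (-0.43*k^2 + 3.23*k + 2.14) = 1.0621*k^5 - 8.1286*k^4 - 2.9384*k^3 - 8.2457*k^2 - 7.1544*k - 0.7276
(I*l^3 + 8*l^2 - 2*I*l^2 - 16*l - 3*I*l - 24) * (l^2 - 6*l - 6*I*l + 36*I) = I*l^5 + 14*l^4 - 8*I*l^4 - 112*l^3 - 39*I*l^3 + 126*l^2 + 402*I*l^2 + 252*l - 432*I*l - 864*I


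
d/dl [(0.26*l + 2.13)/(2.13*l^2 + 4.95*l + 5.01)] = (0.5538*l^2 + 1.287*l - (0.26*l + 2.13)*(4.26*l + 4.95) + 1.3026)/(2.13*l^2 + 4.95*l + 5.01)^2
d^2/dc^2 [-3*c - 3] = 0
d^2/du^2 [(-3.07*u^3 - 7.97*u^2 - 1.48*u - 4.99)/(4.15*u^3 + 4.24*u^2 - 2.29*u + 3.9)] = (-1.13686837721616e-13*u^7 - 166.487209999999*u^6 - 327.99027*u^5 - 1045.73775*u^4 + 234.274845999999*u^3 + 988.991586*u^2 + 641.955804*u - 156.189998)/(71.473375*u^9 + 219.0702*u^8 + 105.502545*u^7 + 35.959234*u^6 + 353.529333*u^5 + 54.660972*u^4 - 49.849129*u^3 + 254.82717*u^2 - 104.4927*u + 59.319)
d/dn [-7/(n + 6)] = 7/(n + 6)^2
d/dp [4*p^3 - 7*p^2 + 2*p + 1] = 12*p^2 - 14*p + 2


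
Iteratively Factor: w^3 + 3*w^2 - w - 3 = (w - 1)*(w^2 + 4*w + 3) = (w - 1)*(w + 3)*(w + 1)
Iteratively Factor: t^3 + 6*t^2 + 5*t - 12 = (t - 1)*(t^2 + 7*t + 12) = (t - 1)*(t + 4)*(t + 3)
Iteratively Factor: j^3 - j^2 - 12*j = (j)*(j^2 - j - 12) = j*(j + 3)*(j - 4)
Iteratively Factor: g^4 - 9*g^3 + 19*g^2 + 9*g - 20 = (g - 1)*(g^3 - 8*g^2 + 11*g + 20) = (g - 1)*(g + 1)*(g^2 - 9*g + 20) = (g - 4)*(g - 1)*(g + 1)*(g - 5)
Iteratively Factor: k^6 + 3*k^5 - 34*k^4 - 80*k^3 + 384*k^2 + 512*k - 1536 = (k - 3)*(k^5 + 6*k^4 - 16*k^3 - 128*k^2 + 512) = (k - 3)*(k + 4)*(k^4 + 2*k^3 - 24*k^2 - 32*k + 128) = (k - 3)*(k - 2)*(k + 4)*(k^3 + 4*k^2 - 16*k - 64) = (k - 3)*(k - 2)*(k + 4)^2*(k^2 - 16) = (k - 3)*(k - 2)*(k + 4)^3*(k - 4)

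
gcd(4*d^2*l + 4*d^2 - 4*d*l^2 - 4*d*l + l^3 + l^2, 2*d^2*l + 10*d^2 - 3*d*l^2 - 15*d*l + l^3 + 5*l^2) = 2*d - l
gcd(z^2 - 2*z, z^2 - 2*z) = z^2 - 2*z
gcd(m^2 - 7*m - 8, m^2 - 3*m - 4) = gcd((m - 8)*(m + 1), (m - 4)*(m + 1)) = m + 1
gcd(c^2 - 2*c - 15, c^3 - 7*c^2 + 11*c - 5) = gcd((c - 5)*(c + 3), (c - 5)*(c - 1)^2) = c - 5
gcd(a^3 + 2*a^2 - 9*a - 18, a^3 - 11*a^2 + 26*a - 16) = 1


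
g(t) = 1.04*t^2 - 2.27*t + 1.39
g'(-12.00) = -27.23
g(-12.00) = 178.39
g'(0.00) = -2.27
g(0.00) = 1.39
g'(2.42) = 2.76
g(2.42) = 1.99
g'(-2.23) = -6.91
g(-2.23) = 11.62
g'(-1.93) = -6.28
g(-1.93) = 9.64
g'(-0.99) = -4.33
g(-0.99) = 4.66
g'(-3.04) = -8.59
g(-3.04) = 17.90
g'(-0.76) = -3.85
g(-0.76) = 3.72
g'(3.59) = 5.20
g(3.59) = 6.64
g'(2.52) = 2.97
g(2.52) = 2.27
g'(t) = 2.08*t - 2.27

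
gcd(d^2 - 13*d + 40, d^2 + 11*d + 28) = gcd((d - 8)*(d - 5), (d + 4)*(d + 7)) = 1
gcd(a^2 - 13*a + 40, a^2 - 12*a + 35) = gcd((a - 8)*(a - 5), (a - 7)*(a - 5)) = a - 5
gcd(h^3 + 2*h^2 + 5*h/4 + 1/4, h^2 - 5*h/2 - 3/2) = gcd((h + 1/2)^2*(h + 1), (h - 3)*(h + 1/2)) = h + 1/2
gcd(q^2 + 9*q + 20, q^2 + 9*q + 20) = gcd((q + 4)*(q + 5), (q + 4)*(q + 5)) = q^2 + 9*q + 20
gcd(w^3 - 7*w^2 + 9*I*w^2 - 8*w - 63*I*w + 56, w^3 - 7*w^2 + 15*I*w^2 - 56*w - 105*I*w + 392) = w^2 + w*(-7 + 8*I) - 56*I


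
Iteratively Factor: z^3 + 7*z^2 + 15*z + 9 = (z + 3)*(z^2 + 4*z + 3) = (z + 3)^2*(z + 1)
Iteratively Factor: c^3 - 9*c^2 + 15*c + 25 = (c + 1)*(c^2 - 10*c + 25) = (c - 5)*(c + 1)*(c - 5)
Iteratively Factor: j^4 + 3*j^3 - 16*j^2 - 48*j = (j + 3)*(j^3 - 16*j) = (j - 4)*(j + 3)*(j^2 + 4*j) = j*(j - 4)*(j + 3)*(j + 4)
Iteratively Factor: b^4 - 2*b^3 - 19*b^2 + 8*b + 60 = (b + 3)*(b^3 - 5*b^2 - 4*b + 20) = (b - 5)*(b + 3)*(b^2 - 4) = (b - 5)*(b - 2)*(b + 3)*(b + 2)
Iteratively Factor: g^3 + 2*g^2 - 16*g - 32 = (g + 4)*(g^2 - 2*g - 8) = (g - 4)*(g + 4)*(g + 2)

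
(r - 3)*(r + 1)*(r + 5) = r^3 + 3*r^2 - 13*r - 15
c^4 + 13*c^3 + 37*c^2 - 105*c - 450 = (c - 3)*(c + 5)^2*(c + 6)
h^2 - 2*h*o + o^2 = (-h + o)^2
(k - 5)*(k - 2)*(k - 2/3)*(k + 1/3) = k^4 - 22*k^3/3 + 109*k^2/9 - 16*k/9 - 20/9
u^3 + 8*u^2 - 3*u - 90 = (u - 3)*(u + 5)*(u + 6)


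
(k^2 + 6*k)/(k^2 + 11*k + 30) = k/(k + 5)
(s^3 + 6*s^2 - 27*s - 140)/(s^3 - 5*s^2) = 1 + 11/s + 28/s^2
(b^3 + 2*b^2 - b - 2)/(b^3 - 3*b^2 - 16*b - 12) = (b - 1)/(b - 6)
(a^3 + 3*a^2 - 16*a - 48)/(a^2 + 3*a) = a - 16/a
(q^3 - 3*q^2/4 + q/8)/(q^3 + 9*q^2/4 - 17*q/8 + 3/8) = q/(q + 3)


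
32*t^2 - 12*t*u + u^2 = (-8*t + u)*(-4*t + u)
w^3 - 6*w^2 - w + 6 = (w - 6)*(w - 1)*(w + 1)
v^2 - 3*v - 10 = (v - 5)*(v + 2)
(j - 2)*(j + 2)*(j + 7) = j^3 + 7*j^2 - 4*j - 28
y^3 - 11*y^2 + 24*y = y*(y - 8)*(y - 3)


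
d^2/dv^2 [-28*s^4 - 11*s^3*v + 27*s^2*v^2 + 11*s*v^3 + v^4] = 54*s^2 + 66*s*v + 12*v^2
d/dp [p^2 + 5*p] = 2*p + 5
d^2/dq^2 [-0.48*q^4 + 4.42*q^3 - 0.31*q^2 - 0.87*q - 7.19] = -5.76*q^2 + 26.52*q - 0.62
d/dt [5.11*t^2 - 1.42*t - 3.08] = 10.22*t - 1.42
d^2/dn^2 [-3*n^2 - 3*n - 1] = -6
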